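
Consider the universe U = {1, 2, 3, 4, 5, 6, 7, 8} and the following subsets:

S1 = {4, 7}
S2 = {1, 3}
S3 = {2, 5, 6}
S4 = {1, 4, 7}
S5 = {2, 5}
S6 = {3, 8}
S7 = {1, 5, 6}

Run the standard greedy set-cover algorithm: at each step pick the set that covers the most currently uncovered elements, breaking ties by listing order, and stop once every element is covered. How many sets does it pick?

3

Pick 1: S3 covers 3 new elements (2, 5, 6).
Pick 2: S4 covers 3 new elements (1, 4, 7).
Pick 3: S6 covers 2 new elements (3, 8).
Greedy uses 3 sets.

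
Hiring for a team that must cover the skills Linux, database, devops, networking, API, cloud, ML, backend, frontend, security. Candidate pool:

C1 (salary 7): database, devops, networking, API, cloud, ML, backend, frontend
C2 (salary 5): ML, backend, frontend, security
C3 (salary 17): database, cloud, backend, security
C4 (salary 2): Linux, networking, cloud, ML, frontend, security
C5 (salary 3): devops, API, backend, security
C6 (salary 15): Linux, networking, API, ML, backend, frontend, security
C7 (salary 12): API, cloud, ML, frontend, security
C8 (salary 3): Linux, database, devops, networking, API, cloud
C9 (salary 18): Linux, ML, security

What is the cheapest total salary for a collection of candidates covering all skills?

C2, C8 cover every skill at salary 5 + 3 = 8.
Any cover uses at least 2 candidates; among all covering selections none totals below 8.

8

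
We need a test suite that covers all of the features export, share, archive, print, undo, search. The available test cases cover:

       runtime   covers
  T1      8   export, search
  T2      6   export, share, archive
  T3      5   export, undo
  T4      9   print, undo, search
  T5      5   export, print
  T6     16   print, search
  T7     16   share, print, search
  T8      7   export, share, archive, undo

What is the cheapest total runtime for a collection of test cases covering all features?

15

T2, T4 cover every feature at runtime 6 + 9 = 15.
Any cover uses at least 2 test cases; among all covering selections none totals below 15.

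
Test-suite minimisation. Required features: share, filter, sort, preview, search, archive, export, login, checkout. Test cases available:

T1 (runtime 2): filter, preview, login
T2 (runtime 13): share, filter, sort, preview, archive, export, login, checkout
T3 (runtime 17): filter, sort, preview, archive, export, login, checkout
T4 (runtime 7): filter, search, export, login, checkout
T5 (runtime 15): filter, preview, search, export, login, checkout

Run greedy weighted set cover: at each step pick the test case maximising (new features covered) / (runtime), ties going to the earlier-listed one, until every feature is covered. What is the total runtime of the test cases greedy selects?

22

Pick 1: T1 adds 3 new (filter, preview, login) at runtime 2 (ratio 3/2).
Pick 2: T4 adds 3 new (search, export, checkout) at runtime 7 (ratio 3/7).
Pick 3: T2 adds 3 new (share, sort, archive) at runtime 13 (ratio 3/13).
Greedy total runtime: 2 + 7 + 13 = 22. (The true optimum is 20, so greedy overshoots here.)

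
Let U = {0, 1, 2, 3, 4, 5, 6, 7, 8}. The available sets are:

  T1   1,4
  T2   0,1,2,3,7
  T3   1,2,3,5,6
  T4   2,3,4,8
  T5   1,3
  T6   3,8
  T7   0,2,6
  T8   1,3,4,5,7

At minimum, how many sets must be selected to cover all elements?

T2, T3, T4 together cover {0, 1, 2, 3, 4, 5, 6, 7, 8} — every element.
No 2 of the 8 sets cover everything (all 28 pairs fall short), so 3 is minimum.

3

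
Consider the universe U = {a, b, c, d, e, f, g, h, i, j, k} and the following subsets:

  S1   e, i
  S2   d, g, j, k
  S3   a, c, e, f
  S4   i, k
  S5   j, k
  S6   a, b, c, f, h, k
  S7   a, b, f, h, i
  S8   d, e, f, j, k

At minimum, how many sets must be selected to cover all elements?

S1, S2, S6 together cover {a, b, c, d, e, f, g, h, i, j, k} — every element.
No 2 of the 8 sets cover everything (all 28 pairs fall short), so 3 is minimum.

3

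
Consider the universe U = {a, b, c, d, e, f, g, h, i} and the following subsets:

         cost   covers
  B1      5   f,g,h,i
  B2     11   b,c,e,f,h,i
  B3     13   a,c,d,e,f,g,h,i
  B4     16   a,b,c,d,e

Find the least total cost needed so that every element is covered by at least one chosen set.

21

B1, B4 cover every element at cost 5 + 16 = 21.
Any cover uses at least 2 sets; among all covering selections none totals below 21.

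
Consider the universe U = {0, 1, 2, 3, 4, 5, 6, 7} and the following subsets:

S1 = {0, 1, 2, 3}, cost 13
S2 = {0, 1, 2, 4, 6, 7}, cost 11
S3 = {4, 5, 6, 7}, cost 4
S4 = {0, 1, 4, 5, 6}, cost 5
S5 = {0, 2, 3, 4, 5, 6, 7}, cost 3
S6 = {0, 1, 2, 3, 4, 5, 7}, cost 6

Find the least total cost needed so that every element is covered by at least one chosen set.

S4, S5 cover every element at cost 5 + 3 = 8.
Any cover uses at least 2 sets; among all covering selections none totals below 8.

8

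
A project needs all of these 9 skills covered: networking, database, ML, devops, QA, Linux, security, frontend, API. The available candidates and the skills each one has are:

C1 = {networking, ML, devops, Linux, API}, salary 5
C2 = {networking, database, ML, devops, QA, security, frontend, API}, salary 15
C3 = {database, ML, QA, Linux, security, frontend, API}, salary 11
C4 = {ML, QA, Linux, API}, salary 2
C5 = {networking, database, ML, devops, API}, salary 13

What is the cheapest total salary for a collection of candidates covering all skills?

16

C1, C3 cover every skill at salary 5 + 11 = 16.
Any cover uses at least 2 candidates; among all covering selections none totals below 16.
Greedy by coverage-per-salary would pick C4, C1, C3 for 18 — worse than the optimum 16.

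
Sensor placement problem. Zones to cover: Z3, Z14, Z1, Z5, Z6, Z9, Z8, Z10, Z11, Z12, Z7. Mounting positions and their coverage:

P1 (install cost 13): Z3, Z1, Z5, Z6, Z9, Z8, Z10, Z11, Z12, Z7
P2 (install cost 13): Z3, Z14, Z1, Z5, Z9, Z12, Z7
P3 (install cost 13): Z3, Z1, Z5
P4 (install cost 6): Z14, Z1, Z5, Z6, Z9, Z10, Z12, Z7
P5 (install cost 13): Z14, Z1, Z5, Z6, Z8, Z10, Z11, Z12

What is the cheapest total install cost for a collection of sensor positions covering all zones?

19

P1, P4 cover every zone at install cost 13 + 6 = 19.
Any cover uses at least 2 sensor positions; among all covering selections none totals below 19.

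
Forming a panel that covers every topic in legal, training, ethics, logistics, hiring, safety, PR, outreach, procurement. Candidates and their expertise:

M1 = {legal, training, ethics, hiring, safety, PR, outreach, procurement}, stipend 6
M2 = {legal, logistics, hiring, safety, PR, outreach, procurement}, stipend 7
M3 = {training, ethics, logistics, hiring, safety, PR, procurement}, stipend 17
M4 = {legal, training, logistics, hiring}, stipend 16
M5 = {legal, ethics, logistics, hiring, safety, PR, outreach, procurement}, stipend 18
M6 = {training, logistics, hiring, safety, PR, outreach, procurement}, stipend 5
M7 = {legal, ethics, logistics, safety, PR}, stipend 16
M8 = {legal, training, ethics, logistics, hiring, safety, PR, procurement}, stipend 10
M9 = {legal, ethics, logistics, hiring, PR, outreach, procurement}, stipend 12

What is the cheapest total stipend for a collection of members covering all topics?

11

M1, M6 cover every topic at stipend 6 + 5 = 11.
Any cover uses at least 2 members; among all covering selections none totals below 11.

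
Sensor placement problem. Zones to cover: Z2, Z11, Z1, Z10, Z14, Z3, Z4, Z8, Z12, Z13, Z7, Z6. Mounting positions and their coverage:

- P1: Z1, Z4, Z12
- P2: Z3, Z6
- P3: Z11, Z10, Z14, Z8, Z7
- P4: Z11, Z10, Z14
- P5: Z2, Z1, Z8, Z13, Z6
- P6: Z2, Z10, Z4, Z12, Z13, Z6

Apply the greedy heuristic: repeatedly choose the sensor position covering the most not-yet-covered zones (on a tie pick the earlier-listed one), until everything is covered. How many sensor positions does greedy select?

Pick 1: P6 covers 6 new zones (Z2, Z10, Z4, Z12, Z13, Z6).
Pick 2: P3 covers 4 new zones (Z11, Z14, Z8, Z7).
Pick 3: P1 covers 1 new zones (Z1).
Pick 4: P2 covers 1 new zones (Z3).
Greedy uses 4 sensor positions.

4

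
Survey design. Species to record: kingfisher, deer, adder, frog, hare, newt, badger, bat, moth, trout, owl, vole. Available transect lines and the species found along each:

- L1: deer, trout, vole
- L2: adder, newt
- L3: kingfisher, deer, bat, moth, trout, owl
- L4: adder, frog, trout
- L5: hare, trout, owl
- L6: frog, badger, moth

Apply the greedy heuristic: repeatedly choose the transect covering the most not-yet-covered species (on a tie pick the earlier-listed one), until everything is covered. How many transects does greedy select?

Pick 1: L3 covers 6 new species (kingfisher, deer, bat, moth, trout, owl).
Pick 2: L2 covers 2 new species (adder, newt).
Pick 3: L6 covers 2 new species (frog, badger).
Pick 4: L1 covers 1 new species (vole).
Pick 5: L5 covers 1 new species (hare).
Greedy uses 5 transects.

5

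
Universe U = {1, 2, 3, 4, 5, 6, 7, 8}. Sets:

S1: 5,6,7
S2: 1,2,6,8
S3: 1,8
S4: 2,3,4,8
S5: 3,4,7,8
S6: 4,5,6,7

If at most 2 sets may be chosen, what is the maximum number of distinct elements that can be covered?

Choosing S1, S4 covers {2, 3, 4, 5, 6, 7, 8} — 7 elements.
No choice of 2 sets does better; here 1 is left uncovered.

7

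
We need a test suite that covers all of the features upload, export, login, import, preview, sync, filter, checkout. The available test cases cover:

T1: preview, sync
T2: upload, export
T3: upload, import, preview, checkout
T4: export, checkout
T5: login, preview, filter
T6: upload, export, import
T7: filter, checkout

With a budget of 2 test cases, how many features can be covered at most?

Choosing T3, T5 covers {upload, login, import, preview, filter, checkout} — 6 features.
No choice of 2 test cases does better; here export, sync are left uncovered.

6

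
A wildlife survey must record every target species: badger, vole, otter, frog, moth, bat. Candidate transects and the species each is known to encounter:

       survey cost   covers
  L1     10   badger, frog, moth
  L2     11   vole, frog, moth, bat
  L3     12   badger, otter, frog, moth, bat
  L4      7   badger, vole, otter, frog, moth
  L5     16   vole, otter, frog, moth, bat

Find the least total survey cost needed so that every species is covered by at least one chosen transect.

L2, L4 cover every species at survey cost 11 + 7 = 18.
Any cover uses at least 2 transects; among all covering selections none totals below 18.

18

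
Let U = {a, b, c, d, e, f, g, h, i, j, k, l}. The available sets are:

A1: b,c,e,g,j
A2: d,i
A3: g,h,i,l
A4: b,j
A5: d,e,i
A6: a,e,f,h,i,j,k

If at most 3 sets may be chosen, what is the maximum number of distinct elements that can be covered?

Choosing A1, A2, A6 covers {a, b, c, d, e, f, g, h, i, j, k} — 11 elements.
No choice of 3 sets does better; here l is left uncovered.

11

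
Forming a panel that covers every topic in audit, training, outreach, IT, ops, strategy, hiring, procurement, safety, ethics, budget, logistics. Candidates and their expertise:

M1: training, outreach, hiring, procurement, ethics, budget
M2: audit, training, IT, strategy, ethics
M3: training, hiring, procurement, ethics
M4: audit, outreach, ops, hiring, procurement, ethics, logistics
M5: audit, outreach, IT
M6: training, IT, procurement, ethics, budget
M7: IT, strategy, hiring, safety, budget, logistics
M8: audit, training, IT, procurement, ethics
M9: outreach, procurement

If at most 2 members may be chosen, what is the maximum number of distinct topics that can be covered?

11

Choosing M4, M7 covers {audit, outreach, IT, ops, strategy, hiring, procurement, safety, ethics, budget, logistics} — 11 topics.
No choice of 2 members does better; here training is left uncovered.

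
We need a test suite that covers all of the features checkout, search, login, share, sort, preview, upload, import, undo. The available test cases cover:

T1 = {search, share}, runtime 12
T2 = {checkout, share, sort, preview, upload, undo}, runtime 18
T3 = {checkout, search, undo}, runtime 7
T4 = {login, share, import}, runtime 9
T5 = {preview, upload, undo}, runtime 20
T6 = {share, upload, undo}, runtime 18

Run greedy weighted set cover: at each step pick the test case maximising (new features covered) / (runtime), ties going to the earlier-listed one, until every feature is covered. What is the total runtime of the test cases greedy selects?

34

Pick 1: T3 adds 3 new (checkout, search, undo) at runtime 7 (ratio 3/7).
Pick 2: T4 adds 3 new (login, share, import) at runtime 9 (ratio 3/9).
Pick 3: T2 adds 3 new (sort, preview, upload) at runtime 18 (ratio 3/18).
Greedy total runtime: 7 + 9 + 18 = 34.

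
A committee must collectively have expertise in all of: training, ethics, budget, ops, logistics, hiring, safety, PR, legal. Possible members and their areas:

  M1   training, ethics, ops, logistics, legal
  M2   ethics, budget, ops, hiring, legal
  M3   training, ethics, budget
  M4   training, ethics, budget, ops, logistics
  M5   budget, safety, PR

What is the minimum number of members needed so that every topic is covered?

3

M1, M2, M5 together cover {training, ethics, budget, ops, logistics, hiring, safety, PR, legal} — every topic.
No 2 of the 5 members cover everything (all 10 pairs fall short), so 3 is minimum.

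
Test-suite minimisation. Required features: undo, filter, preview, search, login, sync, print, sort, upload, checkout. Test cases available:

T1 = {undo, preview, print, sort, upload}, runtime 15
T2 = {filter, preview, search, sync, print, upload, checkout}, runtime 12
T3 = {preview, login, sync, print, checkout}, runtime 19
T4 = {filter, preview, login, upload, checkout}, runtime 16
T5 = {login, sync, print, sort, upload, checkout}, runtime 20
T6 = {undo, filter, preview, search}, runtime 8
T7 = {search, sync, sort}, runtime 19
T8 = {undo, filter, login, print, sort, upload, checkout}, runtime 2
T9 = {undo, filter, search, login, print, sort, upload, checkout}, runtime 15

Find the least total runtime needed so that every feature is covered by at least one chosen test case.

T2, T8 cover every feature at runtime 12 + 2 = 14.
Any cover uses at least 2 test cases; among all covering selections none totals below 14.

14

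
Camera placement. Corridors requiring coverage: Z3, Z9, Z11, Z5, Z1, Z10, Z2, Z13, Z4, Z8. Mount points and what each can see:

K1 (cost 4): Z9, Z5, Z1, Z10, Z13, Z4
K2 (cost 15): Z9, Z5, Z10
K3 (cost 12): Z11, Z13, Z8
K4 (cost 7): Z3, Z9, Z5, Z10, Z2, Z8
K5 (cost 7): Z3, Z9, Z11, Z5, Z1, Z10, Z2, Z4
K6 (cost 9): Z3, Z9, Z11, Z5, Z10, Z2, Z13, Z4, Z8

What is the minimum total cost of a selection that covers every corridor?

K1, K6 cover every corridor at cost 4 + 9 = 13.
Any cover uses at least 2 camera mounts; among all covering selections none totals below 13.

13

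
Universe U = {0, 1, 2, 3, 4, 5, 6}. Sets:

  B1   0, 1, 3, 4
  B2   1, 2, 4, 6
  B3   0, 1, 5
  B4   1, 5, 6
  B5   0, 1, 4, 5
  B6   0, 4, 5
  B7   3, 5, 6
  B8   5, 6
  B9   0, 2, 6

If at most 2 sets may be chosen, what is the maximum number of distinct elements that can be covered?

Choosing B1, B2 covers {0, 1, 2, 3, 4, 6} — 6 elements.
No choice of 2 sets does better; here 5 is left uncovered.

6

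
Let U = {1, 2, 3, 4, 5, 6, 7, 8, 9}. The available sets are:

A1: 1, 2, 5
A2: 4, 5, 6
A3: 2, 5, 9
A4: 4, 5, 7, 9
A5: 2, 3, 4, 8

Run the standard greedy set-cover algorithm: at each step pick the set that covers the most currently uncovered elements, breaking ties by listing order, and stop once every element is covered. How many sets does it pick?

4

Pick 1: A4 covers 4 new elements (4, 5, 7, 9).
Pick 2: A5 covers 3 new elements (2, 3, 8).
Pick 3: A1 covers 1 new elements (1).
Pick 4: A2 covers 1 new elements (6).
Greedy uses 4 sets.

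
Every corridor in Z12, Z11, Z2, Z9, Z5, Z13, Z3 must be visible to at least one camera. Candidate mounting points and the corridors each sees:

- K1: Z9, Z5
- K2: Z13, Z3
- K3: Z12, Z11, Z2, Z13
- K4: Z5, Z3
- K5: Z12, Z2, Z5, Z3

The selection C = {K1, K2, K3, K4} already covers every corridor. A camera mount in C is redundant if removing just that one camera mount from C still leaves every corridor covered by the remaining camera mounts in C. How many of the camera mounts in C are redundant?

Drop K1: Z9 uncovered — not redundant.
Drop K2: the rest still cover every corridor — redundant.
Drop K3: Z12, Z11, Z2 uncovered — not redundant.
Drop K4: the rest still cover every corridor — redundant.
2 redundant: K2, K4.

2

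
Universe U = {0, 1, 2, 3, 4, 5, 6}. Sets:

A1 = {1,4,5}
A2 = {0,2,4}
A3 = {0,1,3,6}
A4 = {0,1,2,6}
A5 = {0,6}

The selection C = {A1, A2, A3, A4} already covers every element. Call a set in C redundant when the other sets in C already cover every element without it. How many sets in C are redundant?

2

Drop A1: 5 uncovered — not redundant.
Drop A2: the rest still cover every element — redundant.
Drop A3: 3 uncovered — not redundant.
Drop A4: the rest still cover every element — redundant.
2 redundant: A2, A4.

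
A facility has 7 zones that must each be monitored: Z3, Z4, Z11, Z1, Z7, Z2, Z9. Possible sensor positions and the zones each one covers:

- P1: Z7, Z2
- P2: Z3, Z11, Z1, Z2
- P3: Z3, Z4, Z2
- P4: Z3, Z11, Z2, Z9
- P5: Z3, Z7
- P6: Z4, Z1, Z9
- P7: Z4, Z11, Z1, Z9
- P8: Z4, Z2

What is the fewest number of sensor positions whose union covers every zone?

P1, P2, P6 together cover {Z3, Z4, Z11, Z1, Z7, Z2, Z9} — every zone.
No 2 of the 8 sensor positions cover everything (all 28 pairs fall short), so 3 is minimum.

3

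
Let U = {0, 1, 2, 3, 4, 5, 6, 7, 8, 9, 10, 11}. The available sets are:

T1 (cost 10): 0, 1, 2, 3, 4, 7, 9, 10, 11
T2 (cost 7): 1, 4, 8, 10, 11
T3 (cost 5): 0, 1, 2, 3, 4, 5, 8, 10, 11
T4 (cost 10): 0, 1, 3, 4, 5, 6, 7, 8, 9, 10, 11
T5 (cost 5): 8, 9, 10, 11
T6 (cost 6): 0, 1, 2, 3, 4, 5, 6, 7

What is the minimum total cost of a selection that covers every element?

11

T5, T6 cover every element at cost 5 + 6 = 11.
Any cover uses at least 2 sets; among all covering selections none totals below 11.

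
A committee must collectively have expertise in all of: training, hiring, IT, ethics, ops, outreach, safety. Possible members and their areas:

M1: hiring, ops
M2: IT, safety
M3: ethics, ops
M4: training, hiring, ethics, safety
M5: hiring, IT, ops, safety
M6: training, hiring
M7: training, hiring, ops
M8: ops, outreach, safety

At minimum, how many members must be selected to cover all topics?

M2, M4, M8 together cover {training, hiring, IT, ethics, ops, outreach, safety} — every topic.
No 2 of the 8 members cover everything (all 28 pairs fall short), so 3 is minimum.

3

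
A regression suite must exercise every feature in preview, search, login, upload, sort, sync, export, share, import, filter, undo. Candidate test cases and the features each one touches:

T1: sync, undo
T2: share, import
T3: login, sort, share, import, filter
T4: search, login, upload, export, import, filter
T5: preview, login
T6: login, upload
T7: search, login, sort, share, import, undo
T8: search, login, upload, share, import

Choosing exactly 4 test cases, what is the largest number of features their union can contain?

11

Choosing T1, T3, T4, T5 covers {preview, search, login, upload, sort, sync, export, share, import, filter, undo} — 11 features.
That is all 11 features.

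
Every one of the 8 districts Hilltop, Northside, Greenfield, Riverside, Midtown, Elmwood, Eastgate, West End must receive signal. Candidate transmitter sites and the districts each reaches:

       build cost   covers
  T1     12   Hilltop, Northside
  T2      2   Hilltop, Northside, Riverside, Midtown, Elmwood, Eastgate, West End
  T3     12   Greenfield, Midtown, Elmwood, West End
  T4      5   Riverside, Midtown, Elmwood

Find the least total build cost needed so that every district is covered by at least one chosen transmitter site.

14

T2, T3 cover every district at build cost 2 + 12 = 14.
Any cover uses at least 2 transmitter sites; among all covering selections none totals below 14.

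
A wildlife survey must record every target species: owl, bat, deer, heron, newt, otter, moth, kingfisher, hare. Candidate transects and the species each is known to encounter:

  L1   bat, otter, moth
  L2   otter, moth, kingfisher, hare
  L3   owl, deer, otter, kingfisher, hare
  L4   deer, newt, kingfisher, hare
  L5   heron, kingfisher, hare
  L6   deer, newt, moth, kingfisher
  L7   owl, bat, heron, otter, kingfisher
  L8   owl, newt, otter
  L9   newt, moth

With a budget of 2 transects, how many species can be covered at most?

Choosing L4, L7 covers {owl, bat, deer, heron, newt, otter, kingfisher, hare} — 8 species.
No choice of 2 transects does better; here moth is left uncovered.

8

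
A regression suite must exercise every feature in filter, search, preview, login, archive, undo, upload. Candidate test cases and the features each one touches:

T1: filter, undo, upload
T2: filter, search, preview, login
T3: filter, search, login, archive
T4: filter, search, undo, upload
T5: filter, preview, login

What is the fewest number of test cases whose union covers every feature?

T1, T2, T3 together cover {filter, search, preview, login, archive, undo, upload} — every feature.
No 2 of the 5 test cases cover everything (all 10 pairs fall short), so 3 is minimum.

3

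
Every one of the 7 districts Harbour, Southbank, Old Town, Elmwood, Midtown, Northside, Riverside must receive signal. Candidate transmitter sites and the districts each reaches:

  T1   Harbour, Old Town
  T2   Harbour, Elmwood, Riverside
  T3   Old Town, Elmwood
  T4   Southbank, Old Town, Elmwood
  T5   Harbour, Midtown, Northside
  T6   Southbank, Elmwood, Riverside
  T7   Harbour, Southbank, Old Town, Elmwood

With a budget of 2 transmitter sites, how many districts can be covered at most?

Choosing T4, T5 covers {Harbour, Southbank, Old Town, Elmwood, Midtown, Northside} — 6 districts.
No choice of 2 transmitter sites does better; here Riverside is left uncovered.

6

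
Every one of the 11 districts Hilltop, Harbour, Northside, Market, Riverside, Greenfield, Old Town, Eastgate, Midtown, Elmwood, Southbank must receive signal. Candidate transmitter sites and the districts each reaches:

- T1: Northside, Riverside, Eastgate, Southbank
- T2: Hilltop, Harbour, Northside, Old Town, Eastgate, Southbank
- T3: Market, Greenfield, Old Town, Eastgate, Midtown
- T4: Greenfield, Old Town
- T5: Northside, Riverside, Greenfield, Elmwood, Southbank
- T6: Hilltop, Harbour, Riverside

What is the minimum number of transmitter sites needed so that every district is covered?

3

T2, T3, T5 together cover {Hilltop, Harbour, Northside, Market, Riverside, Greenfield, Old Town, Eastgate, Midtown, Elmwood, Southbank} — every district.
No 2 of the 6 transmitter sites cover everything (all 15 pairs fall short), so 3 is minimum.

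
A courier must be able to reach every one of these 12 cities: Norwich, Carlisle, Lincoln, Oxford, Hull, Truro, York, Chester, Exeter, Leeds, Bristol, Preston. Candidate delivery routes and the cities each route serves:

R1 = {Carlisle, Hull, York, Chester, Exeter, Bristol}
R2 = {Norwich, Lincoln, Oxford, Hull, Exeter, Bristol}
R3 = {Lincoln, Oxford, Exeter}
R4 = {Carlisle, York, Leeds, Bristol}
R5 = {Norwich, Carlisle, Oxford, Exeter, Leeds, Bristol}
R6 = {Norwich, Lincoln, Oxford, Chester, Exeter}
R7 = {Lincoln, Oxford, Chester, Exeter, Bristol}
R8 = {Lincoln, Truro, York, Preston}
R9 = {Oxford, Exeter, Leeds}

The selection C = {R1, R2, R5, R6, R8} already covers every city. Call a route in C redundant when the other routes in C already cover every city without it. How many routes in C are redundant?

Drop R1: the rest still cover every city — redundant.
Drop R2: the rest still cover every city — redundant.
Drop R5: Leeds uncovered — not redundant.
Drop R6: the rest still cover every city — redundant.
Drop R8: Truro, Preston uncovered — not redundant.
3 redundant: R1, R2, R6.

3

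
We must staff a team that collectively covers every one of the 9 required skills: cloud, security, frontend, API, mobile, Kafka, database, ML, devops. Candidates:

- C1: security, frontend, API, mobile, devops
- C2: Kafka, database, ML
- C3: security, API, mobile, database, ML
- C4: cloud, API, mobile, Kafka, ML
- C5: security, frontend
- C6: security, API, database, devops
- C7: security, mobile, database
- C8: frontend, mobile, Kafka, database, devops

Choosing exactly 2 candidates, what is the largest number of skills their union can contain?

8

Choosing C1, C2 covers {security, frontend, API, mobile, Kafka, database, ML, devops} — 8 skills.
No choice of 2 candidates does better; here cloud is left uncovered.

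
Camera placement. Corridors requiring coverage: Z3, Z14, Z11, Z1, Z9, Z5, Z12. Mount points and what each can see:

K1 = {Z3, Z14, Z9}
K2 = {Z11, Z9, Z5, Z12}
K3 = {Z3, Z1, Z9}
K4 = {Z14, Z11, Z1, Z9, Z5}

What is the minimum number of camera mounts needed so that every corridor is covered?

3

K1, K2, K3 together cover {Z3, Z14, Z11, Z1, Z9, Z5, Z12} — every corridor.
No 2 of the 4 camera mounts cover everything (all 6 pairs fall short), so 3 is minimum.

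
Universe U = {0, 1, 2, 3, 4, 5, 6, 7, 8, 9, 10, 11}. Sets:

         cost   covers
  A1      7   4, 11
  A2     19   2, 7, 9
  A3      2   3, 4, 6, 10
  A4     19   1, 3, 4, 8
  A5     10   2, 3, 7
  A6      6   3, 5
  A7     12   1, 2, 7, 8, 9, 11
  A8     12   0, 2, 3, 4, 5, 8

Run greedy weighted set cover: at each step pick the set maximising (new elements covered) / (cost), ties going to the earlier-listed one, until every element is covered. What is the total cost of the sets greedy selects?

Pick 1: A3 adds 4 new (3, 4, 6, 10) at cost 2 (ratio 4/2).
Pick 2: A7 adds 6 new (1, 2, 7, 8, 9, 11) at cost 12 (ratio 6/12).
Pick 3: A6 adds 1 new (5) at cost 6 (ratio 1/6).
Pick 4: A8 adds 1 new (0) at cost 12 (ratio 1/12).
Greedy total cost: 2 + 12 + 6 + 12 = 32. (The true optimum is 26, so greedy overshoots here.)

32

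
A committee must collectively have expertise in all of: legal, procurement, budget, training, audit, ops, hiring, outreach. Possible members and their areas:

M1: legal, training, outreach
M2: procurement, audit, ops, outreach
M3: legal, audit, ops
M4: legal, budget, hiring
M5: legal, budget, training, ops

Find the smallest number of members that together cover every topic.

M1, M2, M4 together cover {legal, procurement, budget, training, audit, ops, hiring, outreach} — every topic.
No 2 of the 5 members cover everything (all 10 pairs fall short), so 3 is minimum.

3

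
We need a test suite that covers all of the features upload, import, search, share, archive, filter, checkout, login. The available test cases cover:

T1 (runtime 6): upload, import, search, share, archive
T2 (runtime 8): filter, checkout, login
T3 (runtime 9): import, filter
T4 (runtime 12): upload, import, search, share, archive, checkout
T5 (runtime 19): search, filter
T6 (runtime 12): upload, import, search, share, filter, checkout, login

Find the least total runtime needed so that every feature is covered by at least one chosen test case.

T1, T2 cover every feature at runtime 6 + 8 = 14.
Any cover uses at least 2 test cases; among all covering selections none totals below 14.

14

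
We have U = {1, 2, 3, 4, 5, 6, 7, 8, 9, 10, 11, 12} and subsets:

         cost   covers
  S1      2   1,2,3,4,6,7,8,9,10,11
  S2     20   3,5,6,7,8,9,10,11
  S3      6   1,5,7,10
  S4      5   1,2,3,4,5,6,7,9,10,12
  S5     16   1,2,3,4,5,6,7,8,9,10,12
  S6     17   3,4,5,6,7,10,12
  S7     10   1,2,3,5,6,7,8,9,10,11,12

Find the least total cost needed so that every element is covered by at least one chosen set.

S1, S4 cover every element at cost 2 + 5 = 7.
Any cover uses at least 2 sets; among all covering selections none totals below 7.

7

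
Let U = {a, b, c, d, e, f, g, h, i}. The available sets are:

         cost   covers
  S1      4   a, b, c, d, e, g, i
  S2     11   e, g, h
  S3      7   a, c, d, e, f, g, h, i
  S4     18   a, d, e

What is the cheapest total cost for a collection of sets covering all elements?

11

S1, S3 cover every element at cost 4 + 7 = 11.
Any cover uses at least 2 sets; among all covering selections none totals below 11.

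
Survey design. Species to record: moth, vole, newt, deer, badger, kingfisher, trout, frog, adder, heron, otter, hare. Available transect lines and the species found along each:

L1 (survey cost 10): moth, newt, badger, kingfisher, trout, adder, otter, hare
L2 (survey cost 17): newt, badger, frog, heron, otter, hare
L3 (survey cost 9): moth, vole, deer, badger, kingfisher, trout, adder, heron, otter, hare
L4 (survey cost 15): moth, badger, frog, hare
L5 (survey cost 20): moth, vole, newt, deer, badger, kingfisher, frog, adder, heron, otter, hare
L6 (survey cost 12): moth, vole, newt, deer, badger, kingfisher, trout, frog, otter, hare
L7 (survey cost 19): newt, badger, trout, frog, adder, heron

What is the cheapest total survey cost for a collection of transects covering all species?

21

L3, L6 cover every species at survey cost 9 + 12 = 21.
Any cover uses at least 2 transects; among all covering selections none totals below 21.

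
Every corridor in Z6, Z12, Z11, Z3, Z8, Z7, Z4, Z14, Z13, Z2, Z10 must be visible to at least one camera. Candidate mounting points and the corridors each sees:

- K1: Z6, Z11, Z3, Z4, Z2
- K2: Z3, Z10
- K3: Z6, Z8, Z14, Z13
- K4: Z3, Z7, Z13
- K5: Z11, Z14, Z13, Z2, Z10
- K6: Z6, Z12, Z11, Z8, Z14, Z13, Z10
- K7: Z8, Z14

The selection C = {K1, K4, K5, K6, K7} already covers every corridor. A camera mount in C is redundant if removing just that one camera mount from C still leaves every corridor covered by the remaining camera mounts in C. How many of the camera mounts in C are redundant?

2

Drop K1: Z4 uncovered — not redundant.
Drop K4: Z7 uncovered — not redundant.
Drop K5: the rest still cover every corridor — redundant.
Drop K6: Z12 uncovered — not redundant.
Drop K7: the rest still cover every corridor — redundant.
2 redundant: K5, K7.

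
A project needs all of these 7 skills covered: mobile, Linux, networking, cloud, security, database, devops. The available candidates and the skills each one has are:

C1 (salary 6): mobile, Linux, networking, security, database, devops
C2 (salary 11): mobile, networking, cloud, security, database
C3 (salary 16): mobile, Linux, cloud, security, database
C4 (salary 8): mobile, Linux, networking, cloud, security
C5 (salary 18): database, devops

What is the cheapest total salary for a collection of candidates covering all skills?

C1, C4 cover every skill at salary 6 + 8 = 14.
Any cover uses at least 2 candidates; among all covering selections none totals below 14.

14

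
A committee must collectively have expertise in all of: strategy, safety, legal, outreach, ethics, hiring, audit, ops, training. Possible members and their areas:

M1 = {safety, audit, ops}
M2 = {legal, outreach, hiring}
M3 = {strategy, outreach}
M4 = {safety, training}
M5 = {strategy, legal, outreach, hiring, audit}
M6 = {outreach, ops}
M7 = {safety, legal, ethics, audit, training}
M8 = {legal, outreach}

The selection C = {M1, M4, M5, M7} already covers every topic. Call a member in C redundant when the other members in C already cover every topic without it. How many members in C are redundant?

Drop M1: ops uncovered — not redundant.
Drop M4: the rest still cover every topic — redundant.
Drop M5: strategy, outreach, hiring uncovered — not redundant.
Drop M7: ethics uncovered — not redundant.
1 redundant: M4.

1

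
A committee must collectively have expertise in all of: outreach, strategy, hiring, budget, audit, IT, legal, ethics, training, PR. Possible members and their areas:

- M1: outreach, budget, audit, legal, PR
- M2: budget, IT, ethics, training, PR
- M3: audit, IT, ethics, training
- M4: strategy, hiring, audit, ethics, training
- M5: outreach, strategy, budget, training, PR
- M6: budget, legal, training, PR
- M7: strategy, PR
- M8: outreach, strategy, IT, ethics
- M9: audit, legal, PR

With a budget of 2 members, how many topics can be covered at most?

9

Choosing M1, M4 covers {outreach, strategy, hiring, budget, audit, legal, ethics, training, PR} — 9 topics.
No choice of 2 members does better; here IT is left uncovered.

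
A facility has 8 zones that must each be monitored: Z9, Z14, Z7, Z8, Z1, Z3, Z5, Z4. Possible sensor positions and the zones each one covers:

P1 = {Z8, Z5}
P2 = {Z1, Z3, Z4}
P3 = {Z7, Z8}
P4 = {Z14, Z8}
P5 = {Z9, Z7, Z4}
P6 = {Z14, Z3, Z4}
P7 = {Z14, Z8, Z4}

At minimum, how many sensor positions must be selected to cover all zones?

4

P1, P2, P4, P5 together cover {Z9, Z14, Z7, Z8, Z1, Z3, Z5, Z4} — every zone.
No 3 of the 7 sensor positions cover everything (all 35 triples fall short), so 4 is minimum.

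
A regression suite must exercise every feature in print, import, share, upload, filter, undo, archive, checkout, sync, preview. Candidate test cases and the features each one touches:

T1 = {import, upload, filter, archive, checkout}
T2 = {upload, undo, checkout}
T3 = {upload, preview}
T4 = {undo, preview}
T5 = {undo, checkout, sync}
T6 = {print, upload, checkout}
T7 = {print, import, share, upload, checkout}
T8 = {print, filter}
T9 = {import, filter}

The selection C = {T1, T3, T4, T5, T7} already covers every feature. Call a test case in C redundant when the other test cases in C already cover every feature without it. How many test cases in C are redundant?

2

Drop T1: filter, archive uncovered — not redundant.
Drop T3: the rest still cover every feature — redundant.
Drop T4: the rest still cover every feature — redundant.
Drop T5: sync uncovered — not redundant.
Drop T7: print, share uncovered — not redundant.
2 redundant: T3, T4.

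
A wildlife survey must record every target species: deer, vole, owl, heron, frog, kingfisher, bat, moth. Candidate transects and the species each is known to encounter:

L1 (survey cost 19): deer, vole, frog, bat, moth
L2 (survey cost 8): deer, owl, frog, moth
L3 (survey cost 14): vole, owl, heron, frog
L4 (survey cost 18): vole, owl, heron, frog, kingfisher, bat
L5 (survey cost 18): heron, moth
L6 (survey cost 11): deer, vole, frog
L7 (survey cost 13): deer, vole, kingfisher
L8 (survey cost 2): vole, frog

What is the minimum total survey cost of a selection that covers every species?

26

L2, L4 cover every species at survey cost 8 + 18 = 26.
Any cover uses at least 2 transects; among all covering selections none totals below 26.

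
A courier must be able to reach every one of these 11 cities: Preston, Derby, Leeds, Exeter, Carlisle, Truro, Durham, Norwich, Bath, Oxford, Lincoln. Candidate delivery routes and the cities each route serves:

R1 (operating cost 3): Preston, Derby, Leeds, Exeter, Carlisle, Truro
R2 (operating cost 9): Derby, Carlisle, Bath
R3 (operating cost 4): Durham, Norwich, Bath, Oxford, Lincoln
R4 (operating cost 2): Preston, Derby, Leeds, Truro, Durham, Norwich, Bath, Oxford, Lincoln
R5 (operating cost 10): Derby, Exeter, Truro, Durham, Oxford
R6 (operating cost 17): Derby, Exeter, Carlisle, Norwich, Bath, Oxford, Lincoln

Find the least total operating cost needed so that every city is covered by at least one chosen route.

5

R1, R4 cover every city at operating cost 3 + 2 = 5.
Any cover uses at least 2 routes; among all covering selections none totals below 5.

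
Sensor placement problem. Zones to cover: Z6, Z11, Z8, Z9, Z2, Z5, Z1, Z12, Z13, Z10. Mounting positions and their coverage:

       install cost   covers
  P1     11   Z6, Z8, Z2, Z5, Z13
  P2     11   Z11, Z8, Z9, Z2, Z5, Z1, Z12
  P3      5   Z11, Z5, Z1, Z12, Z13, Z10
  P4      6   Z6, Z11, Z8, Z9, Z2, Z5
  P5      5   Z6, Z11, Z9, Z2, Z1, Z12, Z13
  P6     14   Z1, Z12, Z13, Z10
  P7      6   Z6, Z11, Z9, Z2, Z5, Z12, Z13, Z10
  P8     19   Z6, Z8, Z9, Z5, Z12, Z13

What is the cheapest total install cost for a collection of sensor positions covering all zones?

11

P3, P4 cover every zone at install cost 5 + 6 = 11.
Any cover uses at least 2 sensor positions; among all covering selections none totals below 11.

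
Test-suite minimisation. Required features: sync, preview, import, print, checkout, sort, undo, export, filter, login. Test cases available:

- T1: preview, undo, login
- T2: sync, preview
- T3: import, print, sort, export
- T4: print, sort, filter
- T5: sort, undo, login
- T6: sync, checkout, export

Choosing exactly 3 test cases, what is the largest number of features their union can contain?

9

Choosing T1, T3, T6 covers {sync, preview, import, print, checkout, sort, undo, export, login} — 9 features.
No choice of 3 test cases does better; here filter is left uncovered.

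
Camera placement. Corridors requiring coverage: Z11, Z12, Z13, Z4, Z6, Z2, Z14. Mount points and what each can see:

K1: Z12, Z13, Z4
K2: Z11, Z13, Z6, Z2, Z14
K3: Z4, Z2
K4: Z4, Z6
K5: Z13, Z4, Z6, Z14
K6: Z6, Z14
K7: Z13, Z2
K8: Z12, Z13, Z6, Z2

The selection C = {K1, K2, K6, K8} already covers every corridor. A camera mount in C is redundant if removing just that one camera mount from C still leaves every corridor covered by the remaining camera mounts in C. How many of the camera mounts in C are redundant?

Drop K1: Z4 uncovered — not redundant.
Drop K2: Z11 uncovered — not redundant.
Drop K6: the rest still cover every corridor — redundant.
Drop K8: the rest still cover every corridor — redundant.
2 redundant: K6, K8.

2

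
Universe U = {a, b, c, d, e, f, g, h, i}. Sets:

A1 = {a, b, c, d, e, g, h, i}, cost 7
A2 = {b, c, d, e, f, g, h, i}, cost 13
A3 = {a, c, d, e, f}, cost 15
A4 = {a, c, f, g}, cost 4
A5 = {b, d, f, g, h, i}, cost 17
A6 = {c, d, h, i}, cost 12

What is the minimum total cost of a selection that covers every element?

11

A1, A4 cover every element at cost 7 + 4 = 11.
Any cover uses at least 2 sets; among all covering selections none totals below 11.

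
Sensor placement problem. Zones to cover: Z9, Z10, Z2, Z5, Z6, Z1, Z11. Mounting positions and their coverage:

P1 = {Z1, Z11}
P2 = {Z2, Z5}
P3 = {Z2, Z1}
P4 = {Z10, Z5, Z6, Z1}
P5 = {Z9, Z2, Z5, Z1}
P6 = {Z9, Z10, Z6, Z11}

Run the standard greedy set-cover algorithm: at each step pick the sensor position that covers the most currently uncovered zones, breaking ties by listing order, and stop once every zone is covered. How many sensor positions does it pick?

3

Pick 1: P4 covers 4 new zones (Z10, Z5, Z6, Z1).
Pick 2: P5 covers 2 new zones (Z9, Z2).
Pick 3: P1 covers 1 new zones (Z11).
Greedy uses 3 sensor positions. (The true minimum is 2.)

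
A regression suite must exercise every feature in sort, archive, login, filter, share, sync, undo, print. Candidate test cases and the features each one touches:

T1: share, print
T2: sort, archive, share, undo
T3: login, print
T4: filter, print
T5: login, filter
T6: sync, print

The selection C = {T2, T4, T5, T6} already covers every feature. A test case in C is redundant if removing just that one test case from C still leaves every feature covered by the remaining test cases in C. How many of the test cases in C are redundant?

1

Drop T2: sort, archive, share, undo uncovered — not redundant.
Drop T4: the rest still cover every feature — redundant.
Drop T5: login uncovered — not redundant.
Drop T6: sync uncovered — not redundant.
1 redundant: T4.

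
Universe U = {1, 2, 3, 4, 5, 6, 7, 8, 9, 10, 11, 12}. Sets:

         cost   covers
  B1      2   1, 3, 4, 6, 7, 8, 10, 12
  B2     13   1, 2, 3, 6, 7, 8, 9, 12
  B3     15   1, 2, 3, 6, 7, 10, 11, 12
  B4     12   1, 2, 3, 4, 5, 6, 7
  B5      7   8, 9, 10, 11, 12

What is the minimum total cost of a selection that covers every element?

B4, B5 cover every element at cost 12 + 7 = 19.
Any cover uses at least 2 sets; among all covering selections none totals below 19.

19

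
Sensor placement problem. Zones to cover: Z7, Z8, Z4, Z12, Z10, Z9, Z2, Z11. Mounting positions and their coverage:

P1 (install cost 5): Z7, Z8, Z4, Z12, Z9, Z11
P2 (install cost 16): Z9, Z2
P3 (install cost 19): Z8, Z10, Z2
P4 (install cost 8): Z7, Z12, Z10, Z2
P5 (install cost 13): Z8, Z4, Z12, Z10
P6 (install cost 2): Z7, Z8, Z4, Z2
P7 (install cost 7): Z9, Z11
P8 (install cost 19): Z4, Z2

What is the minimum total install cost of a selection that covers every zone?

13

P1, P4 cover every zone at install cost 5 + 8 = 13.
Any cover uses at least 2 sensor positions; among all covering selections none totals below 13.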